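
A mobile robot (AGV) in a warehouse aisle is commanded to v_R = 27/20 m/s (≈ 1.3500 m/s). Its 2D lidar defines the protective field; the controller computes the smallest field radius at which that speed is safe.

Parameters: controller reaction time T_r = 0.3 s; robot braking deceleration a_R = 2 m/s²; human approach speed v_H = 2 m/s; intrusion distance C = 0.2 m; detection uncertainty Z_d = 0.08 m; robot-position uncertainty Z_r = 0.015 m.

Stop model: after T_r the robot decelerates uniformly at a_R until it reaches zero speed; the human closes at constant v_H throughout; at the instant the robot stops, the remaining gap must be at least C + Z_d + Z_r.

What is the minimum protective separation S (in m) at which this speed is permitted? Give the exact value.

S_min = 4969/1600 m = 3.1056 m

T_s = v_R/a_R = (27/20)/2 = 0.6750 s
robot in T_r: 1.3500·0.3000 = 0.4050 m
robot covers 1.3500·0.6750 − ½·2.0000·0.6750² = 0.4556 m while stopping
person approaches 2.0000·(0.3000+0.6750) = 1.9500 m
margins: 0.2000+0.0800+0.0150 = 0.2950 m
S_min ≈ 0.4050+0.4556+1.9500+0.2950  ⇒  S_min = 4969/1600 m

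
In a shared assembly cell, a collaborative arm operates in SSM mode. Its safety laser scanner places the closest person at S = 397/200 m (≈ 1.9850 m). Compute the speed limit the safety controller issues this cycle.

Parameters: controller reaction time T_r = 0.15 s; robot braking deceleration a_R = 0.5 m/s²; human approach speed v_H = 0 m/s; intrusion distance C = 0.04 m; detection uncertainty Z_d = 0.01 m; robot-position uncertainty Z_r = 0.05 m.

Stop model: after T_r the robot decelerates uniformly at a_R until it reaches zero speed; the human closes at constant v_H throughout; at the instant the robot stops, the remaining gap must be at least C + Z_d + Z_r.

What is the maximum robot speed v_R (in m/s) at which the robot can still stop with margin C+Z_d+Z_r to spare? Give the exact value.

v_R_max = 13/10 m/s = 1.3000 m/s

quadratic (1)·v² + (3/20)·v + (-377/200) = 0
  disc = (3/20)² − 4·(1)·(-377/200) = 121/16 ; √disc = 11/4
  v_R = (−(3/20) + 11/4) / (2·(1)) = 13/10 m/s
check:
braking lasts T_s = (13/10)/(1/2) = 2.6000 s
reaction-phase robot travel = 1.3000·0.1500 = 0.1950 m
braking distance = 1.3000²/(2·0.5000) = 1.6900 m
human closes 0.0000·2.7500 = 0.0000 m
C+Z_d+Z_r = 0.0400+0.0100+0.0500 = 0.1000 m
sum ≈ 0.1950+1.6900+0.0000+0.1000 ≈ 1.9850 m = S ✓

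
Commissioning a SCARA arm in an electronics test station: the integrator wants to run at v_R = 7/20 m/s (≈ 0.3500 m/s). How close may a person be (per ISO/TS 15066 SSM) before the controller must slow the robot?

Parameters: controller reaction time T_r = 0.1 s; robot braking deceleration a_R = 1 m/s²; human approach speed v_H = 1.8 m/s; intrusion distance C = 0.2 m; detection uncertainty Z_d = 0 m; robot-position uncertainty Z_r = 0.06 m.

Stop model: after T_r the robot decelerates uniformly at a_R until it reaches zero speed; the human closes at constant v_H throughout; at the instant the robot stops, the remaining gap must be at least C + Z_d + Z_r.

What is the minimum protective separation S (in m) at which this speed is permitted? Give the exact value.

braking lasts T_s = (7/20)/1 = 0.3500 s
robot in T_r: 0.3500·0.1000 = 0.0350 m
braking distance = 0.3500²/(2·1.0000) = 0.0612 m
human closes 1.8000·0.4500 = 0.8100 m
C+Z_d+Z_r = 0.2000+0.0000+0.0600 = 0.2600 m
S_min ≈ 0.0350+0.0612+0.8100+0.2600  ⇒  S_min = 933/800 m

S_min = 933/800 m = 1.1663 m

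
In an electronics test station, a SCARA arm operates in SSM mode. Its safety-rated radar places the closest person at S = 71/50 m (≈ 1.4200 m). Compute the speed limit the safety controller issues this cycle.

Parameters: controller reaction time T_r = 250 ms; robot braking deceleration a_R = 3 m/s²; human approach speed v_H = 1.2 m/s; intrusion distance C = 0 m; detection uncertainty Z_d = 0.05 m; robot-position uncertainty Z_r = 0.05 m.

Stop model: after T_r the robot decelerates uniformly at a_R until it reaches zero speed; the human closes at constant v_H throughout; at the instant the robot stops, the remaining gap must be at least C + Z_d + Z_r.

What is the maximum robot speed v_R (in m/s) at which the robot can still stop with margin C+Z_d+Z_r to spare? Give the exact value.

v_R_max = 6/5 m/s = 1.2000 m/s

collect terms ⇒ (1/6)·v_R² + (13/20)·v_R + (-51/50) = 0
  disc = (13/20)² − 4·(1/6)·(-51/50) = 441/400 ; √disc = 21/20
  v_R = (−(13/20) + 21/20) / (2·(1/6)) = 6/5 m/s
check:
braking lasts T_s = (6/5)/3 = 0.4000 s
robot covers v_R·T_r = 1.2000·0.2500 = 0.3000 m before braking
robot under decel: 1.2000²/(2·3.0000) = 0.2400 m
person approaches 1.2000·(0.2500+0.4000) = 0.7800 m
C+Z_d+Z_r = 0.0000+0.0500+0.0500 = 0.1000 m
sum ≈ 0.3000+0.2400+0.7800+0.1000 ≈ 1.4200 m = S ✓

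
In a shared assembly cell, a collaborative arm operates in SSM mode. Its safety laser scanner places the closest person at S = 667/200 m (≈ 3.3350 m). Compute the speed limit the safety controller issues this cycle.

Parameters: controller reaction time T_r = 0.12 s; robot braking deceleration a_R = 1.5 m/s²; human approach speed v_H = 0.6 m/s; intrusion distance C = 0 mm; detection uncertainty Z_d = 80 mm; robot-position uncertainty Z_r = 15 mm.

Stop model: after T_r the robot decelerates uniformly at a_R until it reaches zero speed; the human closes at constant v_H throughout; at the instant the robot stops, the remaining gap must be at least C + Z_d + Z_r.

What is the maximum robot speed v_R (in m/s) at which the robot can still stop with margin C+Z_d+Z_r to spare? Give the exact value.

v_R_max = 12/5 m/s = 2.4000 m/s

collect terms ⇒ (1/3)·v_R² + (13/25)·v_R + (-396/125) = 0
  disc = (13/25)² − 4·(1/3)·(-396/125) = 2809/625 ; √disc = 53/25
  v_R = (−(13/25) + 53/25) / (2·(1/3)) = 12/5 m/s
check:
braking lasts T_s = (12/5)/(3/2) = 1.6000 s
robot covers v_R·T_r = 2.4000·0.1200 = 0.2880 m before braking
robot under decel: 2.4000²/(2·1.5000) = 1.9200 m
human over T_r+T_s: 0.6000·(0.1200+1.6000) = 1.0320 m
residual clearance needed = 0.0000+0.0800+0.0150 = 0.0950 m
sum ≈ 0.2880+1.9200+1.0320+0.0950 ≈ 3.3350 m = S ✓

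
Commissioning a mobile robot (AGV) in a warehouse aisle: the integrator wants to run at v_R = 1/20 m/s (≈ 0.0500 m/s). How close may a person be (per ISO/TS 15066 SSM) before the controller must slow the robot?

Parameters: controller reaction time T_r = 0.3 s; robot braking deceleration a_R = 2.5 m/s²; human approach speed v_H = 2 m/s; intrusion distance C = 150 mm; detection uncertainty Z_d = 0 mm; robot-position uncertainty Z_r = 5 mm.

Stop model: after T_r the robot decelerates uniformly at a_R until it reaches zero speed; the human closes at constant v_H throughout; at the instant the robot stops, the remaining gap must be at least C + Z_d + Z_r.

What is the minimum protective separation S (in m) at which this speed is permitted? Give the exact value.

braking lasts T_s = (1/20)/(5/2) = 0.0200 s
robot covers v_R·T_r = 0.0500·0.3000 = 0.0150 m before braking
braking distance = 0.0500²/(2·2.5000) = 0.0005 m
human over T_r+T_s: 2.0000·(0.3000+0.0200) = 0.6400 m
margins: 0.1500+0.0000+0.0050 = 0.1550 m
S_min ≈ 0.0150+0.0005+0.6400+0.1550  ⇒  S_min = 1621/2000 m

S_min = 1621/2000 m = 0.8105 m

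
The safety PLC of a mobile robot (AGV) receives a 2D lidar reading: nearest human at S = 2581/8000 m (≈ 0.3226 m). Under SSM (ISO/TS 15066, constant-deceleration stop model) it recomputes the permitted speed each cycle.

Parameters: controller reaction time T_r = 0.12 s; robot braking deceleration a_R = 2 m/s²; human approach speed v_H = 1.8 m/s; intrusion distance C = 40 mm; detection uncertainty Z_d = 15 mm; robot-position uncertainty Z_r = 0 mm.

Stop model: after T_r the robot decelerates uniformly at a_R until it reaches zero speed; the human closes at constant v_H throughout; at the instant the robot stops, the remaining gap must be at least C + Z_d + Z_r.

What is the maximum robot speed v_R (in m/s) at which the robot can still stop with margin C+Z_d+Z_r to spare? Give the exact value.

v_R_max = 1/20 m/s = 0.0500 m/s

quadratic (1/4)·v² + (51/50)·v + (-413/8000) = 0
  disc = (51/50)² − 4·(1/4)·(-413/8000) = 43681/40000 ; √disc = 209/200
  v_R = (−(51/50) + 209/200) / (2·(1/4)) = 1/20 m/s
check:
T_s = v_R/a_R = (1/20)/2 = 0.0250 s
robot covers v_R·T_r = 0.0500·0.1200 = 0.0060 m before braking
robot covers 0.0500·0.0250 − ½·2.0000·0.0250² = 0.0006 m while stopping
human closes 1.8000·0.1450 = 0.2610 m
residual clearance needed = 0.0400+0.0150+0.0000 = 0.0550 m
sum ≈ 0.0060+0.0006+0.2610+0.0550 ≈ 0.3226 m = S ✓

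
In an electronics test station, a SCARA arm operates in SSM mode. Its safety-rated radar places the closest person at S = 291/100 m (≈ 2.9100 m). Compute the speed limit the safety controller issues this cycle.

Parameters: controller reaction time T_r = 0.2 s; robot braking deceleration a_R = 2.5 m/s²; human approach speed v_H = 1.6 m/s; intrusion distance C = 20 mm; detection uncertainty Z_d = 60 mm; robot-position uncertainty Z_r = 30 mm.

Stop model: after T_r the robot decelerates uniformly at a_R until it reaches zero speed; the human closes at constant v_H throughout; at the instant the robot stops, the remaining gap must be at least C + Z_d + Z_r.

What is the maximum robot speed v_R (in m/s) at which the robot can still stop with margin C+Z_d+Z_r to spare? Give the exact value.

quadratic (1/5)·v² + (21/25)·v + (-62/25) = 0
  disc = (21/25)² − 4·(1/5)·(-62/25) = 1681/625 ; √disc = 41/25
  v_R = (−(21/25) + 41/25) / (2·(1/5)) = 2 m/s
check:
stop time T_s = 2/(5/2) = 0.8000 s
robot covers v_R·T_r = 2.0000·0.2000 = 0.4000 m before braking
robot covers 2.0000·0.8000 − ½·2.5000·0.8000² = 0.8000 m while stopping
human over T_r+T_s: 1.6000·(0.2000+0.8000) = 1.6000 m
margins: 0.0200+0.0600+0.0300 = 0.1100 m
sum ≈ 0.4000+0.8000+1.6000+0.1100 ≈ 2.9100 m = S ✓

v_R_max = 2 m/s = 2.0000 m/s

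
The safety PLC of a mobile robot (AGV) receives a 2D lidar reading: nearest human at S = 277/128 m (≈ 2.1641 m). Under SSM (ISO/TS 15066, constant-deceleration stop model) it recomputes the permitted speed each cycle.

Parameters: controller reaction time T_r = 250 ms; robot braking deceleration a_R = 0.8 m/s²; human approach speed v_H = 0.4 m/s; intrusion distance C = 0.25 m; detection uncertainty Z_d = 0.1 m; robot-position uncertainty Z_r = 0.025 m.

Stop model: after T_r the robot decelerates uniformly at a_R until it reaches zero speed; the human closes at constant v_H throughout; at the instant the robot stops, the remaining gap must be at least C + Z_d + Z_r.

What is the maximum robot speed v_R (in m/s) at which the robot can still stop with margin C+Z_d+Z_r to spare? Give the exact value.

collect terms ⇒ (5/8)·v_R² + (3/4)·v_R + (-1081/640) = 0
  disc = (3/4)² − 4·(5/8)·(-1081/640) = 1225/256 ; √disc = 35/16
  v_R = (−(3/4) + 35/16) / (2·(5/8)) = 23/20 m/s
check:
T_s = v_R/a_R = (23/20)/(4/5) = 1.4375 s
reaction-phase robot travel = 1.1500·0.2500 = 0.2875 m
robot covers 1.1500·1.4375 − ½·0.8000·1.4375² = 0.8266 m while stopping
human over T_r+T_s: 0.4000·(0.2500+1.4375) = 0.6750 m
residual clearance needed = 0.2500+0.1000+0.0250 = 0.3750 m
sum ≈ 0.2875+0.8266+0.6750+0.3750 ≈ 2.1641 m = S ✓

v_R_max = 23/20 m/s = 1.1500 m/s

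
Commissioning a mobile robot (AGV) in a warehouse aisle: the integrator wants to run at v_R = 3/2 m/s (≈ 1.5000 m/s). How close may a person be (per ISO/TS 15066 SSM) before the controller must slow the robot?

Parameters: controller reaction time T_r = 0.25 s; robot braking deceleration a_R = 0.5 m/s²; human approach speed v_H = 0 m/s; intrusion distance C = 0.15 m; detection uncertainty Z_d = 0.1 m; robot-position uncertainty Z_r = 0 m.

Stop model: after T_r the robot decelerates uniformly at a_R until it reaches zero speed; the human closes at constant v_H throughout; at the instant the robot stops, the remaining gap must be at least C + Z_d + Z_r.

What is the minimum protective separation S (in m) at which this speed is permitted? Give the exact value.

braking lasts T_s = (3/2)/(1/2) = 3.0000 s
robot covers v_R·T_r = 1.5000·0.2500 = 0.3750 m before braking
braking distance = 1.5000²/(2·0.5000) = 2.2500 m
human closes 0.0000·3.2500 = 0.0000 m
margins: 0.1500+0.1000+0.0000 = 0.2500 m
S_min ≈ 0.3750+2.2500+0.0000+0.2500  ⇒  S_min = 23/8 m

S_min = 23/8 m = 2.8750 m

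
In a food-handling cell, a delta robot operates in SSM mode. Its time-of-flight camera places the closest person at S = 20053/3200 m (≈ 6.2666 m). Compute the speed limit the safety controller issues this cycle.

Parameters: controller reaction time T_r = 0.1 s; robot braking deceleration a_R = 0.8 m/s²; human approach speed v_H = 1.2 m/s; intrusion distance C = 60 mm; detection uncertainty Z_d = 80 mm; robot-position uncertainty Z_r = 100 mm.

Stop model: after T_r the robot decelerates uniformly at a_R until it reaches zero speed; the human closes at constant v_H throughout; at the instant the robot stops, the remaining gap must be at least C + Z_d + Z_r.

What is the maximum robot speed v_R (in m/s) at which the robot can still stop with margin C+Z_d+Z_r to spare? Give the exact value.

quadratic (5/8)·v² + (8/5)·v + (-18901/3200) = 0
  disc = (8/5)² − 4·(5/8)·(-18901/3200) = 110889/6400 ; √disc = 333/80
  v_R = (−(8/5) + 333/80) / (2·(5/8)) = 41/20 m/s
check:
stop time T_s = (41/20)/(4/5) = 2.5625 s
robot covers v_R·T_r = 2.0500·0.1000 = 0.2050 m before braking
robot covers 2.0500·2.5625 − ½·0.8000·2.5625² = 2.6266 m while stopping
person approaches 1.2000·(0.1000+2.5625) = 3.1950 m
margins: 0.0600+0.0800+0.1000 = 0.2400 m
sum ≈ 0.2050+2.6266+3.1950+0.2400 ≈ 6.2666 m = S ✓

v_R_max = 41/20 m/s = 2.0500 m/s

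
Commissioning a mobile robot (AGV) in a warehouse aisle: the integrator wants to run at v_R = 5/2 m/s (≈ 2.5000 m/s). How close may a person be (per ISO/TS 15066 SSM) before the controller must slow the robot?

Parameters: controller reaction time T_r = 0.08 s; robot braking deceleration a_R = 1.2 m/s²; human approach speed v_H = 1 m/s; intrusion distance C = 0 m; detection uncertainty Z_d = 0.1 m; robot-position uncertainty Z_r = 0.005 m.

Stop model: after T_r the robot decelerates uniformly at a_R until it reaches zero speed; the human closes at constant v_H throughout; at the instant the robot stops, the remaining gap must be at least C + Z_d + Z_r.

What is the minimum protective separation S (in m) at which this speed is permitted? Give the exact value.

S_min = 2029/400 m = 5.0725 m

stop time T_s = (5/2)/(6/5) = 2.0833 s
robot covers v_R·T_r = 2.5000·0.0800 = 0.2000 m before braking
robot covers 2.5000·2.0833 − ½·1.2000·2.0833² = 2.6042 m while stopping
human over T_r+T_s: 1.0000·(0.0800+2.0833) = 2.1633 m
C+Z_d+Z_r = 0.0000+0.1000+0.0050 = 0.1050 m
S_min ≈ 0.2000+2.6042+2.1633+0.1050  ⇒  S_min = 2029/400 m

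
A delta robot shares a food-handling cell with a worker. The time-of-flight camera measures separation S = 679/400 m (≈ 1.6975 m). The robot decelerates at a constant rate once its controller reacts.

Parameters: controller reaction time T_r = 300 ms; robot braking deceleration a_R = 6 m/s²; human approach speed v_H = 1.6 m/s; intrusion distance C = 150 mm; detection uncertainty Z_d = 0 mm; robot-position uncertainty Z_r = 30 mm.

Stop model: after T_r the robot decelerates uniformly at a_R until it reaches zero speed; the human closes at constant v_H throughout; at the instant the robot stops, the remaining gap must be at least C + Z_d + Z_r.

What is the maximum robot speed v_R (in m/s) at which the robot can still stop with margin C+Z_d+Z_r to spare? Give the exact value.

quadratic (1/12)·v² + (17/30)·v + (-83/80) = 0
  disc = (17/30)² − 4·(1/12)·(-83/80) = 2401/3600 ; √disc = 49/60
  v_R = (−(17/30) + 49/60) / (2·(1/12)) = 3/2 m/s
check:
T_s = v_R/a_R = (3/2)/6 = 0.2500 s
robot covers v_R·T_r = 1.5000·0.3000 = 0.4500 m before braking
robot covers 1.5000·0.2500 − ½·6.0000·0.2500² = 0.1875 m while stopping
human over T_r+T_s: 1.6000·(0.3000+0.2500) = 0.8800 m
margins: 0.1500+0.0000+0.0300 = 0.1800 m
sum ≈ 0.4500+0.1875+0.8800+0.1800 ≈ 1.6975 m = S ✓

v_R_max = 3/2 m/s = 1.5000 m/s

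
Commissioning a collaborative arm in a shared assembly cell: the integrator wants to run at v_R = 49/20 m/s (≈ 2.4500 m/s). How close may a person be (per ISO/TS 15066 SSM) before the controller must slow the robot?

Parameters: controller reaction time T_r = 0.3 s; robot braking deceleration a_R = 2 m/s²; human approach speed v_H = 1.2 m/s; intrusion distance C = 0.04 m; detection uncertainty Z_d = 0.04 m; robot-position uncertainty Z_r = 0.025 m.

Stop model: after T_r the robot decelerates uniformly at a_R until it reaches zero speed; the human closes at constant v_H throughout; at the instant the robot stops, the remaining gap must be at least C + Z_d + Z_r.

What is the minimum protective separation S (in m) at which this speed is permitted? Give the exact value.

S_min = 6673/1600 m = 4.1706 m

stop time T_s = (49/20)/2 = 1.2250 s
robot covers v_R·T_r = 2.4500·0.3000 = 0.7350 m before braking
robot under decel: 2.4500²/(2·2.0000) = 1.5006 m
human closes 1.2000·1.5250 = 1.8300 m
margins: 0.0400+0.0400+0.0250 = 0.1050 m
S_min ≈ 0.7350+1.5006+1.8300+0.1050  ⇒  S_min = 6673/1600 m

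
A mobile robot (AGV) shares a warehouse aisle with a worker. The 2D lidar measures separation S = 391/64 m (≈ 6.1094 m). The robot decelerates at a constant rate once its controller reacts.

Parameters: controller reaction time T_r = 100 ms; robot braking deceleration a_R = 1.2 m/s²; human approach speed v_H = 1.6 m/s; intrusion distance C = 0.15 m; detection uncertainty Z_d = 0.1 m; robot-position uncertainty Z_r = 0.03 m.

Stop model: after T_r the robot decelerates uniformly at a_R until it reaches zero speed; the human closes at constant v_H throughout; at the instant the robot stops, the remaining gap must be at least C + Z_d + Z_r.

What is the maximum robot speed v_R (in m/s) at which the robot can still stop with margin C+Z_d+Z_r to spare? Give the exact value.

at the boundary: (5/12)·v² + (43/30)·v + (-9071/1600) = 0
  disc = (43/30)² − 4·(5/12)·(-9071/1600) = 165649/14400 ; √disc = 407/120
  v_R = (−(43/30) + 407/120) / (2·(5/12)) = 47/20 m/s
check:
stop time T_s = (47/20)/(6/5) = 1.9583 s
reaction-phase robot travel = 2.3500·0.1000 = 0.2350 m
robot under decel: 2.3500²/(2·1.2000) = 2.3010 m
human closes 1.6000·2.0583 = 3.2933 m
residual clearance needed = 0.1500+0.1000+0.0300 = 0.2800 m
sum ≈ 0.2350+2.3010+3.2933+0.2800 ≈ 6.1094 m = S ✓

v_R_max = 47/20 m/s = 2.3500 m/s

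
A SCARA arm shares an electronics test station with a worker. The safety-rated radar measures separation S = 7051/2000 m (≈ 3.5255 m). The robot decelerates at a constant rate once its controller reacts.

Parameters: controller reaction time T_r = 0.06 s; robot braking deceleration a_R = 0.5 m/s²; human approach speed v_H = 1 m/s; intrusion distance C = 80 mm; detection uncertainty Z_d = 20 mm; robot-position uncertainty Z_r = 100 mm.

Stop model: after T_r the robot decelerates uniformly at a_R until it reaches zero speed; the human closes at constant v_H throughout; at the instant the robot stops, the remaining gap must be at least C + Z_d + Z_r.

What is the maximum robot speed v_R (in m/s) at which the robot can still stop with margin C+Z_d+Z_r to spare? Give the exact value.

v_R_max = 21/20 m/s = 1.0500 m/s

collect terms ⇒ (1)·v_R² + (103/50)·v_R + (-6531/2000) = 0
  disc = (103/50)² − 4·(1)·(-6531/2000) = 10816/625 ; √disc = 104/25
  v_R = (−(103/50) + 104/25) / (2·(1)) = 21/20 m/s
check:
braking lasts T_s = (21/20)/(1/2) = 2.1000 s
robot covers v_R·T_r = 1.0500·0.0600 = 0.0630 m before braking
robot covers 1.0500·2.1000 − ½·0.5000·2.1000² = 1.1025 m while stopping
person approaches 1.0000·(0.0600+2.1000) = 2.1600 m
margins: 0.0800+0.0200+0.1000 = 0.2000 m
sum ≈ 0.0630+1.1025+2.1600+0.2000 ≈ 3.5255 m = S ✓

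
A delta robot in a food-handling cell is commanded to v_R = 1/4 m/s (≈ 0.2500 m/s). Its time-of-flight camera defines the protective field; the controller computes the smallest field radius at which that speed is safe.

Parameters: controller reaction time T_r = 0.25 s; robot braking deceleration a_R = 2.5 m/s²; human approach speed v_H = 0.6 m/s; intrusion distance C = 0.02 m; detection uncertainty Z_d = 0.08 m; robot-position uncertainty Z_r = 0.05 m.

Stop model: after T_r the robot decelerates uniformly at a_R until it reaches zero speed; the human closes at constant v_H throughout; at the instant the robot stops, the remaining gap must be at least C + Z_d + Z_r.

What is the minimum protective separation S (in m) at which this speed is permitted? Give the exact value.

braking lasts T_s = (1/4)/(5/2) = 0.1000 s
reaction-phase robot travel = 0.2500·0.2500 = 0.0625 m
braking distance = 0.2500²/(2·2.5000) = 0.0125 m
person approaches 0.6000·(0.2500+0.1000) = 0.2100 m
margins: 0.0200+0.0800+0.0500 = 0.1500 m
S_min ≈ 0.0625+0.0125+0.2100+0.1500  ⇒  S_min = 87/200 m

S_min = 87/200 m = 0.4350 m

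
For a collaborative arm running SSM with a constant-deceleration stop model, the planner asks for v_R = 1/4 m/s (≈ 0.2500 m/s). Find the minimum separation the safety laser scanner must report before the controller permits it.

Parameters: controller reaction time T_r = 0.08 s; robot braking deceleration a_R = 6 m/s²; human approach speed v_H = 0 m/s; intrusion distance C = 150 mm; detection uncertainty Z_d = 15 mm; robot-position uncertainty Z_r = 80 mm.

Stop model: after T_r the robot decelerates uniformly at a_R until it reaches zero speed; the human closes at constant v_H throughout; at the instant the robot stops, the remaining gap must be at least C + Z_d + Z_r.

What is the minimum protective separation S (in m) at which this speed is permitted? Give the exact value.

stop time T_s = (1/4)/6 = 0.0417 s
reaction-phase robot travel = 0.2500·0.0800 = 0.0200 m
robot covers 0.2500·0.0417 − ½·6.0000·0.0417² = 0.0052 m while stopping
human over T_r+T_s: 0.0000·(0.0800+0.0417) = 0.0000 m
C+Z_d+Z_r = 0.1500+0.0150+0.0800 = 0.2450 m
S_min ≈ 0.0200+0.0052+0.0000+0.2450  ⇒  S_min = 1297/4800 m

S_min = 1297/4800 m = 0.2702 m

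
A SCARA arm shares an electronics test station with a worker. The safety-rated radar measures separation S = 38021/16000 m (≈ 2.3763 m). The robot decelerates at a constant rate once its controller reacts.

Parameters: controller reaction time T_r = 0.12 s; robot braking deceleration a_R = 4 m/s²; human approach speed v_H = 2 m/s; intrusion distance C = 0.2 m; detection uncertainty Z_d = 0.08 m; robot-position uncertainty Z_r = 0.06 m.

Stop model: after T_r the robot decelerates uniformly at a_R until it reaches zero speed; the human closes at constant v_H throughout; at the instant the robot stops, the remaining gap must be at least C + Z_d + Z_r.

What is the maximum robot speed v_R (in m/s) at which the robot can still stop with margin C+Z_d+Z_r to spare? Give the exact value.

v_R_max = 41/20 m/s = 2.0500 m/s

collect terms ⇒ (1/8)·v_R² + (31/50)·v_R + (-28741/16000) = 0
  disc = (31/50)² − 4·(1/8)·(-28741/16000) = 205209/160000 ; √disc = 453/400
  v_R = (−(31/50) + 453/400) / (2·(1/8)) = 41/20 m/s
check:
braking lasts T_s = (41/20)/4 = 0.5125 s
robot in T_r: 2.0500·0.1200 = 0.2460 m
robot under decel: 2.0500²/(2·4.0000) = 0.5253 m
person approaches 2.0000·(0.1200+0.5125) = 1.2650 m
margins: 0.2000+0.0800+0.0600 = 0.3400 m
sum ≈ 0.2460+0.5253+1.2650+0.3400 ≈ 2.3763 m = S ✓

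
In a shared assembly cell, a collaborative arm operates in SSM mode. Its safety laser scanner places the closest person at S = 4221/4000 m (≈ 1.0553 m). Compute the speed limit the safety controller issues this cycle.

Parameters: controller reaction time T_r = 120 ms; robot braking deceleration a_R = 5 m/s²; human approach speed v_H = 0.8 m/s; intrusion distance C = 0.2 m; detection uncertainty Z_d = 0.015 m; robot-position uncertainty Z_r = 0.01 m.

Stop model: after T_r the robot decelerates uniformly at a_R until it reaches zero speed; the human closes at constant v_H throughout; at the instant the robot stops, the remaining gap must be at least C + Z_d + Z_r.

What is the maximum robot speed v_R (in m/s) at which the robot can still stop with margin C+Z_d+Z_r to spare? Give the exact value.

at the boundary: (1/10)·v² + (7/25)·v + (-2937/4000) = 0
  disc = (7/25)² − 4·(1/10)·(-2937/4000) = 3721/10000 ; √disc = 61/100
  v_R = (−(7/25) + 61/100) / (2·(1/10)) = 33/20 m/s
check:
braking lasts T_s = (33/20)/5 = 0.3300 s
robot in T_r: 1.6500·0.1200 = 0.1980 m
robot under decel: 1.6500²/(2·5.0000) = 0.2722 m
person approaches 0.8000·(0.1200+0.3300) = 0.3600 m
C+Z_d+Z_r = 0.2000+0.0150+0.0100 = 0.2250 m
sum ≈ 0.1980+0.2722+0.3600+0.2250 ≈ 1.0553 m = S ✓

v_R_max = 33/20 m/s = 1.6500 m/s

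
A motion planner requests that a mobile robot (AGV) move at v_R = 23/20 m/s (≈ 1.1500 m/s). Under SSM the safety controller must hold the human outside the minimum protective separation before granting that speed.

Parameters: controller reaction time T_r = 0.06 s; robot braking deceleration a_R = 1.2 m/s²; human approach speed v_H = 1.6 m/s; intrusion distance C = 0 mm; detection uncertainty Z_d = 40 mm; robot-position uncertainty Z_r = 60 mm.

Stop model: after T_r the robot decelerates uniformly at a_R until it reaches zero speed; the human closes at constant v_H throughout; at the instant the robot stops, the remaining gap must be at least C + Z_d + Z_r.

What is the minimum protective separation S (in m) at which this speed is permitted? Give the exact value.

S_min = 3759/1600 m = 2.3494 m

stop time T_s = (23/20)/(6/5) = 0.9583 s
robot covers v_R·T_r = 1.1500·0.0600 = 0.0690 m before braking
braking distance = 1.1500²/(2·1.2000) = 0.5510 m
person approaches 1.6000·(0.0600+0.9583) = 1.6293 m
C+Z_d+Z_r = 0.0000+0.0400+0.0600 = 0.1000 m
S_min ≈ 0.0690+0.5510+1.6293+0.1000  ⇒  S_min = 3759/1600 m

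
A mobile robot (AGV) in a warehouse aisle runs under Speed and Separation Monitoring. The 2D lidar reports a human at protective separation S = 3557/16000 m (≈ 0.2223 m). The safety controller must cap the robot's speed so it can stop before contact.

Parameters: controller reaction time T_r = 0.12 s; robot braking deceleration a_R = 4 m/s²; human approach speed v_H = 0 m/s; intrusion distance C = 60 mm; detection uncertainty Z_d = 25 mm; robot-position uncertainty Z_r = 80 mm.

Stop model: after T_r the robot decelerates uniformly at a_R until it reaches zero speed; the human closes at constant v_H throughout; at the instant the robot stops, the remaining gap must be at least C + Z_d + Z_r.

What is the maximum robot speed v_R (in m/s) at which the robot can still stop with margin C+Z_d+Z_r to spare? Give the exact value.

at the boundary: (1/8)·v² + (3/25)·v + (-917/16000) = 0
  disc = (3/25)² − 4·(1/8)·(-917/16000) = 6889/160000 ; √disc = 83/400
  v_R = (−(3/25) + 83/400) / (2·(1/8)) = 7/20 m/s
check:
stop time T_s = (7/20)/4 = 0.0875 s
robot in T_r: 0.3500·0.1200 = 0.0420 m
robot covers 0.3500·0.0875 − ½·4.0000·0.0875² = 0.0153 m while stopping
human over T_r+T_s: 0.0000·(0.1200+0.0875) = 0.0000 m
residual clearance needed = 0.0600+0.0250+0.0800 = 0.1650 m
sum ≈ 0.0420+0.0153+0.0000+0.1650 ≈ 0.2223 m = S ✓

v_R_max = 7/20 m/s = 0.3500 m/s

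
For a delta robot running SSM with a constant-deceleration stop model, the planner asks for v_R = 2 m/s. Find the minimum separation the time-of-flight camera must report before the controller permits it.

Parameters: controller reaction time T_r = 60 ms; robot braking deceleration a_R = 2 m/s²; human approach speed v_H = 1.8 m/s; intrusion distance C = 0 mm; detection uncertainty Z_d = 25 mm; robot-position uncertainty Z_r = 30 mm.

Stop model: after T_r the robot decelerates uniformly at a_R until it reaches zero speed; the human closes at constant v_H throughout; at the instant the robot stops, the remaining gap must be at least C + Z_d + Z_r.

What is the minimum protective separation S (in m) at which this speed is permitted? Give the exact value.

S_min = 3083/1000 m = 3.0830 m

stop time T_s = 2/2 = 1.0000 s
robot in T_r: 2.0000·0.0600 = 0.1200 m
braking distance = 2.0000²/(2·2.0000) = 1.0000 m
human closes 1.8000·1.0600 = 1.9080 m
residual clearance needed = 0.0000+0.0250+0.0300 = 0.0550 m
S_min ≈ 0.1200+1.0000+1.9080+0.0550  ⇒  S_min = 3083/1000 m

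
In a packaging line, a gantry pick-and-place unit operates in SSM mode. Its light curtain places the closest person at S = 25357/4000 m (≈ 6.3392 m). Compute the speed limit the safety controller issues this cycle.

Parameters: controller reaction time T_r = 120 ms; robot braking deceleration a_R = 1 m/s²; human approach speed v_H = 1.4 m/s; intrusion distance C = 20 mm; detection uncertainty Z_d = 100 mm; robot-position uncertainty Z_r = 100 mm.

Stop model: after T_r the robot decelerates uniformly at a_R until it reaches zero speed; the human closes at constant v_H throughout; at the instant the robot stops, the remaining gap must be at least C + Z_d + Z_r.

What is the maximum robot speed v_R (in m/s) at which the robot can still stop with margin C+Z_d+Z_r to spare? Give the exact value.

collect terms ⇒ (1/2)·v_R² + (38/25)·v_R + (-4761/800) = 0
  disc = (38/25)² − 4·(1/2)·(-4761/800) = 142129/10000 ; √disc = 377/100
  v_R = (−(38/25) + 377/100) / (2·(1/2)) = 9/4 m/s
check:
stop time T_s = (9/4)/1 = 2.2500 s
robot in T_r: 2.2500·0.1200 = 0.2700 m
robot under decel: 2.2500²/(2·1.0000) = 2.5312 m
human over T_r+T_s: 1.4000·(0.1200+2.2500) = 3.3180 m
residual clearance needed = 0.0200+0.1000+0.1000 = 0.2200 m
sum ≈ 0.2700+2.5312+3.3180+0.2200 ≈ 6.3392 m = S ✓

v_R_max = 9/4 m/s = 2.2500 m/s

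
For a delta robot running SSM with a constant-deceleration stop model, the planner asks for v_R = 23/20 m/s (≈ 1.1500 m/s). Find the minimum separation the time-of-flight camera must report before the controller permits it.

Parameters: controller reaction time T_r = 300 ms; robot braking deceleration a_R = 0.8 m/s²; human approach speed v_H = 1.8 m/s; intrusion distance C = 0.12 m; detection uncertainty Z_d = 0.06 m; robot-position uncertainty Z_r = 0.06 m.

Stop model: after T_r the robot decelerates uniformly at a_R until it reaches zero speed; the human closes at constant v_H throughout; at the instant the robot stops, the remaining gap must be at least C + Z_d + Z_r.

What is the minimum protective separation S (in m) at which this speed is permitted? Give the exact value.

S_min = 581/128 m = 4.5391 m

stop time T_s = (23/20)/(4/5) = 1.4375 s
reaction-phase robot travel = 1.1500·0.3000 = 0.3450 m
robot under decel: 1.1500²/(2·0.8000) = 0.8266 m
person approaches 1.8000·(0.3000+1.4375) = 3.1275 m
margins: 0.1200+0.0600+0.0600 = 0.2400 m
S_min ≈ 0.3450+0.8266+3.1275+0.2400  ⇒  S_min = 581/128 m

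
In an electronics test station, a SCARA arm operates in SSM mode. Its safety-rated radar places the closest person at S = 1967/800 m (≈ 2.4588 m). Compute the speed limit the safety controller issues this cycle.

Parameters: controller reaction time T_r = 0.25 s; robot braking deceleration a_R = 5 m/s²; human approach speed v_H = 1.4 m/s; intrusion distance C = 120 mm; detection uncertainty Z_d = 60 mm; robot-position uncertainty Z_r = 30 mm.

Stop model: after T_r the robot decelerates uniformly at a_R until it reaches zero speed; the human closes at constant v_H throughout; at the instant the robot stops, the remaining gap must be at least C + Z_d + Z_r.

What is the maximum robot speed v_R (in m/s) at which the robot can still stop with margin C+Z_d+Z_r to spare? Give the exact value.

v_R_max = 49/20 m/s = 2.4500 m/s

collect terms ⇒ (1/10)·v_R² + (53/100)·v_R + (-1519/800) = 0
  disc = (53/100)² − 4·(1/10)·(-1519/800) = 2601/2500 ; √disc = 51/50
  v_R = (−(53/100) + 51/50) / (2·(1/10)) = 49/20 m/s
check:
stop time T_s = (49/20)/5 = 0.4900 s
robot in T_r: 2.4500·0.2500 = 0.6125 m
braking distance = 2.4500²/(2·5.0000) = 0.6002 m
human closes 1.4000·0.7400 = 1.0360 m
C+Z_d+Z_r = 0.1200+0.0600+0.0300 = 0.2100 m
sum ≈ 0.6125+0.6002+1.0360+0.2100 ≈ 2.4588 m = S ✓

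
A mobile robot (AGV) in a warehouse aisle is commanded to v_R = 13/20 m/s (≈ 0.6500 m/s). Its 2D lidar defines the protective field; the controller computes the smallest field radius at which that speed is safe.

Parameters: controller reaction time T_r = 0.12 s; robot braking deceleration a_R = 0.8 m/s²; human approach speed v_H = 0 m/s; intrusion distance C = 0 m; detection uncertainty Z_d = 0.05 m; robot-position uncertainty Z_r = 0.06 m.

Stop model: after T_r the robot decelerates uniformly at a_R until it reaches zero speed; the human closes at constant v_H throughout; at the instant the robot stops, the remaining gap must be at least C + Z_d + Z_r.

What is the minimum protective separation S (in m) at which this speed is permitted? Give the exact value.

T_s = v_R/a_R = (13/20)/(4/5) = 0.8125 s
reaction-phase robot travel = 0.6500·0.1200 = 0.0780 m
robot under decel: 0.6500²/(2·0.8000) = 0.2641 m
person approaches 0.0000·(0.1200+0.8125) = 0.0000 m
C+Z_d+Z_r = 0.0000+0.0500+0.0600 = 0.1100 m
S_min ≈ 0.0780+0.2641+0.0000+0.1100  ⇒  S_min = 7233/16000 m

S_min = 7233/16000 m = 0.4521 m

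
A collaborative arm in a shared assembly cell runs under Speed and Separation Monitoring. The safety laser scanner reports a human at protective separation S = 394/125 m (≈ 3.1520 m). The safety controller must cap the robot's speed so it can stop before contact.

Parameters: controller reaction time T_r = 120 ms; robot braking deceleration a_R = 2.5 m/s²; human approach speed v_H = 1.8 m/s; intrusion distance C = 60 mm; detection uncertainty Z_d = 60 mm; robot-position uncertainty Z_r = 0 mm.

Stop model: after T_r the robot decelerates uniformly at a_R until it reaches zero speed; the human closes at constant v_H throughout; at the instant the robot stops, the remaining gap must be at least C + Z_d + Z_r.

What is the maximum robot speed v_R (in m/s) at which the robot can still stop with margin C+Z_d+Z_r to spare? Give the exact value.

v_R_max = 11/5 m/s = 2.2000 m/s

quadratic (1/5)·v² + (21/25)·v + (-352/125) = 0
  disc = (21/25)² − 4·(1/5)·(-352/125) = 1849/625 ; √disc = 43/25
  v_R = (−(21/25) + 43/25) / (2·(1/5)) = 11/5 m/s
check:
braking lasts T_s = (11/5)/(5/2) = 0.8800 s
robot covers v_R·T_r = 2.2000·0.1200 = 0.2640 m before braking
robot under decel: 2.2000²/(2·2.5000) = 0.9680 m
human over T_r+T_s: 1.8000·(0.1200+0.8800) = 1.8000 m
residual clearance needed = 0.0600+0.0600+0.0000 = 0.1200 m
sum ≈ 0.2640+0.9680+1.8000+0.1200 ≈ 3.1520 m = S ✓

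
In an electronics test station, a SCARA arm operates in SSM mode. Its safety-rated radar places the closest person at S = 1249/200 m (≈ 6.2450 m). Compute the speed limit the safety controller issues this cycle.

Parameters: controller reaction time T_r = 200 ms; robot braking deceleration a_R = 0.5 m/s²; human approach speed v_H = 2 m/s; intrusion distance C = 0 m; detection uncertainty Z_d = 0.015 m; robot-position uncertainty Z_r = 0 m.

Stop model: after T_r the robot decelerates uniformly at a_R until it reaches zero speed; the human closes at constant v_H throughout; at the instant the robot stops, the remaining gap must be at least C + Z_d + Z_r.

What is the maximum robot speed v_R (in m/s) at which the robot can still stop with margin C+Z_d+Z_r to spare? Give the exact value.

v_R_max = 11/10 m/s = 1.1000 m/s

at the boundary: (1)·v² + (21/5)·v + (-583/100) = 0
  disc = (21/5)² − 4·(1)·(-583/100) = 1024/25 ; √disc = 32/5
  v_R = (−(21/5) + 32/5) / (2·(1)) = 11/10 m/s
check:
braking lasts T_s = (11/10)/(1/2) = 2.2000 s
robot in T_r: 1.1000·0.2000 = 0.2200 m
robot under decel: 1.1000²/(2·0.5000) = 1.2100 m
person approaches 2.0000·(0.2000+2.2000) = 4.8000 m
residual clearance needed = 0.0000+0.0150+0.0000 = 0.0150 m
sum ≈ 0.2200+1.2100+4.8000+0.0150 ≈ 6.2450 m = S ✓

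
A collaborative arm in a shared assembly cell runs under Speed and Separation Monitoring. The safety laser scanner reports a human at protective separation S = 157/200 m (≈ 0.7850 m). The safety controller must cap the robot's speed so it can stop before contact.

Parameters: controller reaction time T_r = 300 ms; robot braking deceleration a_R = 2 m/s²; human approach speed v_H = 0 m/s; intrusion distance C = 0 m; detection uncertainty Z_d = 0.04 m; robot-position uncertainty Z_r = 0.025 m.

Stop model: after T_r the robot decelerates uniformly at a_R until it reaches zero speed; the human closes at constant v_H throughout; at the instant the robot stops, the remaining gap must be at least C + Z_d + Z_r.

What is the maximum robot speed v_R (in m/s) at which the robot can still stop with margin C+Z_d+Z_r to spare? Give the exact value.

quadratic (1/4)·v² + (3/10)·v + (-18/25) = 0
  disc = (3/10)² − 4·(1/4)·(-18/25) = 81/100 ; √disc = 9/10
  v_R = (−(3/10) + 9/10) / (2·(1/4)) = 6/5 m/s
check:
braking lasts T_s = (6/5)/2 = 0.6000 s
robot in T_r: 1.2000·0.3000 = 0.3600 m
robot covers 1.2000·0.6000 − ½·2.0000·0.6000² = 0.3600 m while stopping
person approaches 0.0000·(0.3000+0.6000) = 0.0000 m
C+Z_d+Z_r = 0.0000+0.0400+0.0250 = 0.0650 m
sum ≈ 0.3600+0.3600+0.0000+0.0650 ≈ 0.7850 m = S ✓

v_R_max = 6/5 m/s = 1.2000 m/s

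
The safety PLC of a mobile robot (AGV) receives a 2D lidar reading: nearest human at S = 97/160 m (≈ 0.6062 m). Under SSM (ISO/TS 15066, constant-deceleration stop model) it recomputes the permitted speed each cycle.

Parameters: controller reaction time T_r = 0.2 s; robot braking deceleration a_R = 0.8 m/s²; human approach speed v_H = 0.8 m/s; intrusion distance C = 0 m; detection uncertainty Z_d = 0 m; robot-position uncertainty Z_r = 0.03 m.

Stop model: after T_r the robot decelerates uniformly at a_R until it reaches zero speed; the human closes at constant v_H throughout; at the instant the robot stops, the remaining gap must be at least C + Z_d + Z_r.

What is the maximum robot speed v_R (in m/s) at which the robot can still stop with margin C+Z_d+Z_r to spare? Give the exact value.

collect terms ⇒ (5/8)·v_R² + (6/5)·v_R + (-333/800) = 0
  disc = (6/5)² − 4·(5/8)·(-333/800) = 3969/1600 ; √disc = 63/40
  v_R = (−(6/5) + 63/40) / (2·(5/8)) = 3/10 m/s
check:
stop time T_s = (3/10)/(4/5) = 0.3750 s
reaction-phase robot travel = 0.3000·0.2000 = 0.0600 m
robot under decel: 0.3000²/(2·0.8000) = 0.0563 m
human closes 0.8000·0.5750 = 0.4600 m
residual clearance needed = 0.0000+0.0000+0.0300 = 0.0300 m
sum ≈ 0.0600+0.0563+0.4600+0.0300 ≈ 0.6062 m = S ✓

v_R_max = 3/10 m/s = 0.3000 m/s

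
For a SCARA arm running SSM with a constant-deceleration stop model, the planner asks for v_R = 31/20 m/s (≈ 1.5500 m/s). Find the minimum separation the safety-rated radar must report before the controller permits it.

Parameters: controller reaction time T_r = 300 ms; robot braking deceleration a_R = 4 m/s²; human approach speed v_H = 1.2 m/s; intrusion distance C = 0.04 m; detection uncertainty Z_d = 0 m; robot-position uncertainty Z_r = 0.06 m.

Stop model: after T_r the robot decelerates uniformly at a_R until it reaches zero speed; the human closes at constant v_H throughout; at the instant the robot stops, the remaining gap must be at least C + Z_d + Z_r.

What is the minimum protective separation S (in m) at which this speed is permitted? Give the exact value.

T_s = v_R/a_R = (31/20)/4 = 0.3875 s
robot covers v_R·T_r = 1.5500·0.3000 = 0.4650 m before braking
braking distance = 1.5500²/(2·4.0000) = 0.3003 m
human closes 1.2000·0.6875 = 0.8250 m
C+Z_d+Z_r = 0.0400+0.0000+0.0600 = 0.1000 m
S_min ≈ 0.4650+0.3003+0.8250+0.1000  ⇒  S_min = 5409/3200 m

S_min = 5409/3200 m = 1.6903 m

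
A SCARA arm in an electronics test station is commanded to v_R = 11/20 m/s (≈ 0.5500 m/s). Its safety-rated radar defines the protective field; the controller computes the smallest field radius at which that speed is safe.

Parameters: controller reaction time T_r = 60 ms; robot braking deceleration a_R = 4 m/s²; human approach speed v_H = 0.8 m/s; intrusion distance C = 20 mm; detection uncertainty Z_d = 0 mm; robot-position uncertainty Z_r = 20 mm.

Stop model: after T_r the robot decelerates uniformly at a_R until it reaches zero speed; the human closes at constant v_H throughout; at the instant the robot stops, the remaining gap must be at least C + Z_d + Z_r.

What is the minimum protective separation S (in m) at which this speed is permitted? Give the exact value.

S_min = 4301/16000 m = 0.2688 m

stop time T_s = (11/20)/4 = 0.1375 s
reaction-phase robot travel = 0.5500·0.0600 = 0.0330 m
robot under decel: 0.5500²/(2·4.0000) = 0.0378 m
human over T_r+T_s: 0.8000·(0.0600+0.1375) = 0.1580 m
residual clearance needed = 0.0200+0.0000+0.0200 = 0.0400 m
S_min ≈ 0.0330+0.0378+0.1580+0.0400  ⇒  S_min = 4301/16000 m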